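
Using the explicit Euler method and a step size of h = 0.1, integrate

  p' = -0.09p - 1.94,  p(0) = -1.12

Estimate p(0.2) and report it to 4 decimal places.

Euler: p_{n+1} = p_n + h·f(s_n, p_n).
s=0.000000, p=-1.120000: f=-1.839200 → p ← -1.120000 + 0.1·(-1.839200) = -1.303920
s=0.100000, p=-1.303920: f=-1.822647 → p ← -1.303920 + 0.1·(-1.822647) = -1.486185
p(0.2) ≈ -1.4862

-1.4862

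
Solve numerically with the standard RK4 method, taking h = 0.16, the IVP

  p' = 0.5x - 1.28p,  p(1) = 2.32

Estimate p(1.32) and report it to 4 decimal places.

1.6940

RK4: k1 = f(x_n, p_n); k2 = f(x_n + h/2, p_n + (h/2)·k1); k3 = f(x_n + h/2, p_n + (h/2)·k2); k4 = f(x_n + h, p_n + h·k3); p_{n+1} = p_n + (h/6)·(k1 + 2k2 + 2k3 + k4).
x=1.000000, p=2.320000:
  k1 = f(1.000000, 2.320000) = -2.469600
  k2 = f(1.080000, 2.122432) = -2.176713
  k3 = f(1.080000, 2.145863) = -2.206705
  k4 = f(1.160000, 1.966927) = -1.937667
  p ← 2.320000 + (0.16/6)·(k1 + 2k2 + 2k3 + k4) = 1.968691
x=1.160000, p=1.968691:
  k1 = f(1.160000, 1.968691) = -1.939924
  k2 = f(1.240000, 1.813497) = -1.701276
  k3 = f(1.240000, 1.832589) = -1.725713
  k4 = f(1.320000, 1.692576) = -1.506498
  p ← 1.968691 + (0.16/6)·(k1 + 2k2 + 2k3 + k4) = 1.694013
p(1.32) ≈ 1.6940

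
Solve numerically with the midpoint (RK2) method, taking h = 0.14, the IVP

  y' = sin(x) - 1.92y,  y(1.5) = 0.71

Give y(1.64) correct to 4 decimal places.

Midpoint: k1 = f(x_n, y_n); k2 = f(x_n + h/2, y_n + (h/2)·k1); y_{n+1} = y_n + h·k2.
x=1.500000, y=0.710000:
  k1 = f(1.500000, 0.710000) = -0.365705
  k2 = f(1.570000, 0.684401) = -0.314050
  y ← 0.710000 + 0.14·(-0.314050) = 0.666033
y(1.64) ≈ 0.6660

0.6660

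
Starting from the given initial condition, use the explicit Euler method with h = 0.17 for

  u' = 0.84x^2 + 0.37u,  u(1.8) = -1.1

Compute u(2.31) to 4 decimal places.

0.4448

Euler: u_{n+1} = u_n + h·f(x_n, u_n).
x=1.800000, u=-1.100000: f=2.314600 → u ← -1.100000 + 0.17·2.314600 = -0.706518
x=1.970000, u=-0.706518: f=2.998544 → u ← -0.706518 + 0.17·2.998544 = -0.196765
x=2.140000, u=-0.196765: f=3.774061 → u ← -0.196765 + 0.17·3.774061 = 0.444825
u(2.31) ≈ 0.4448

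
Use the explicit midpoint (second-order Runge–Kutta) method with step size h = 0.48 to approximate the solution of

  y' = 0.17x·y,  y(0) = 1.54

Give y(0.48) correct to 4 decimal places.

1.5702

Midpoint: k1 = f(x_n, y_n); k2 = f(x_n + h/2, y_n + (h/2)·k1); y_{n+1} = y_n + h·k2.
x=0.000000, y=1.540000:
  k1 = f(0.000000, 1.540000) = 0.000000
  k2 = f(0.240000, 1.540000) = 0.062832
  y ← 1.540000 + 0.48·0.062832 = 1.570159
y(0.48) ≈ 1.5702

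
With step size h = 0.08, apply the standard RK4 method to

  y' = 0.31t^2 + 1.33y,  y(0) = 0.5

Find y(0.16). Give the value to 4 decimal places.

RK4: k1 = f(t_n, y_n); k2 = f(t_n + h/2, y_n + (h/2)·k1); k3 = f(t_n + h/2, y_n + (h/2)·k2); k4 = f(t_n + h, y_n + h·k3); y_{n+1} = y_n + (h/6)·(k1 + 2k2 + 2k3 + k4).
t=0.000000, y=0.500000:
  k1 = f(0.000000, 0.500000) = 0.665000
  k2 = f(0.040000, 0.526600) = 0.700874
  k3 = f(0.040000, 0.528035) = 0.702782
  k4 = f(0.080000, 0.556223) = 0.741760
  y ← 0.500000 + (0.08/6)·(k1 + 2k2 + 2k3 + k4) = 0.556188
t=0.080000, y=0.556188:
  k1 = f(0.080000, 0.556188) = 0.741714
  k2 = f(0.120000, 0.585856) = 0.783653
  k3 = f(0.120000, 0.587534) = 0.785884
  k4 = f(0.160000, 0.619058) = 0.831284
  y ← 0.556188 + (0.08/6)·(k1 + 2k2 + 2k3 + k4) = 0.619015
y(0.16) ≈ 0.6190

0.6190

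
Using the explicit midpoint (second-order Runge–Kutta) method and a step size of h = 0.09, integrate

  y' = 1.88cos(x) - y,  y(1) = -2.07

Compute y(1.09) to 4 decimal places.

Midpoint: k1 = f(x_n, y_n); k2 = f(x_n + h/2, y_n + (h/2)·k1); y_{n+1} = y_n + h·k2.
x=1.000000, y=-2.070000:
  k1 = f(1.000000, -2.070000) = 3.085768
  k2 = f(1.045000, -1.931140) = 2.874716
  y ← -2.070000 + 0.09·2.874716 = -1.811276
y(1.09) ≈ -1.8113

-1.8113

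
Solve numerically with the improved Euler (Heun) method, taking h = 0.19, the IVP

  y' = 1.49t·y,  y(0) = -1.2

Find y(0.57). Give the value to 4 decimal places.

Heun: k1 = f(t_n, y_n); k2 = f(t_n + h, y_n + h·k1); y_{n+1} = y_n + (h/2)·(k1 + k2).
t=0.000000, y=-1.200000:
  k1 = f(0.000000, -1.200000) = 0.000000
  k2 = f(0.190000, -1.200000) = -0.339720
  y ← -1.200000 + (0.19/2)·(0.000000 + (-0.339720)) = -1.232273
t=0.190000, y=-1.232273:
  k1 = f(0.190000, -1.232273) = -0.348857
  k2 = f(0.380000, -1.298556) = -0.735242
  y ← -1.232273 + (0.19/2)·(-0.348857 + (-0.735242)) = -1.335263
t=0.380000, y=-1.335263:
  k1 = f(0.380000, -1.335263) = -0.756026
  k2 = f(0.570000, -1.478908) = -1.256036
  y ← -1.335263 + (0.19/2)·(-0.756026 + (-1.256036)) = -1.526409
y(0.57) ≈ -1.5264

-1.5264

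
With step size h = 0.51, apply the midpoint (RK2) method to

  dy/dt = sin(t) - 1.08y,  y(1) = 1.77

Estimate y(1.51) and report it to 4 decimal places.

1.4302

Midpoint: k1 = f(t_n, y_n); k2 = f(t_n + h/2, y_n + (h/2)·k1); y_{n+1} = y_n + h·k2.
t=1.000000, y=1.770000:
  k1 = f(1.000000, 1.770000) = -1.070129
  k2 = f(1.255000, 1.497117) = -0.666337
  y ← 1.770000 + 0.51·(-0.666337) = 1.430168
y(1.51) ≈ 1.4302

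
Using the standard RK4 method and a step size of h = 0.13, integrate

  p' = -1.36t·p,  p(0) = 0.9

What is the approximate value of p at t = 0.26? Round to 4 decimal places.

0.8596

RK4: k1 = f(t_n, p_n); k2 = f(t_n + h/2, p_n + (h/2)·k1); k3 = f(t_n + h/2, p_n + (h/2)·k2); k4 = f(t_n + h, p_n + h·k3); p_{n+1} = p_n + (h/6)·(k1 + 2k2 + 2k3 + k4).
t=0.000000, p=0.900000:
  k1 = f(0.000000, 0.900000) = 0.000000
  k2 = f(0.065000, 0.900000) = -0.079560
  k3 = f(0.065000, 0.894829) = -0.079103
  k4 = f(0.130000, 0.889717) = -0.157302
  p ← 0.900000 + (0.13/6)·(k1 + 2k2 + 2k3 + k4) = 0.889716
t=0.130000, p=0.889716:
  k1 = f(0.130000, 0.889716) = -0.157302
  k2 = f(0.195000, 0.879492) = -0.233241
  k3 = f(0.195000, 0.874556) = -0.231932
  k4 = f(0.260000, 0.859565) = -0.303942
  p ← 0.889716 + (0.13/6)·(k1 + 2k2 + 2k3 + k4) = 0.859565
p(0.26) ≈ 0.8596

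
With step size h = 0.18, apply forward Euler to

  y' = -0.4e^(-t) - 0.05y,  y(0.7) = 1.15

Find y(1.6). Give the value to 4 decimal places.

Euler: y_{n+1} = y_n + h·f(t_n, y_n).
t=0.700000, y=1.150000: f=-0.256134 → y ← 1.150000 + 0.18·(-0.256134) = 1.103896
t=0.880000, y=1.103896: f=-0.221108 → y ← 1.103896 + 0.18·(-0.221108) = 1.064096
t=1.060000, y=1.064096: f=-0.191787 → y ← 1.064096 + 0.18·(-0.191787) = 1.029575
t=1.240000, y=1.029575: f=-0.167232 → y ← 1.029575 + 0.18·(-0.167232) = 0.999473
t=1.420000, y=0.999473: f=-0.146659 → y ← 0.999473 + 0.18·(-0.146659) = 0.973074
y(1.6) ≈ 0.9731

0.9731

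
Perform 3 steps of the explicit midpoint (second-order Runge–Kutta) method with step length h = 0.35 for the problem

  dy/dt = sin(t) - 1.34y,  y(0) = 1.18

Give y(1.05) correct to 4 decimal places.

Midpoint: k1 = f(t_n, y_n); k2 = f(t_n + h/2, y_n + (h/2)·k1); y_{n+1} = y_n + h·k2.
t=0.000000, y=1.180000:
  k1 = f(0.000000, 1.180000) = -1.581200
  k2 = f(0.175000, 0.903290) = -1.036300
  y ← 1.180000 + 0.35·(-1.036300) = 0.817295
t=0.350000, y=0.817295:
  k1 = f(0.350000, 0.817295) = -0.752277
  k2 = f(0.525000, 0.685646) = -0.417553
  y ← 0.817295 + 0.35·(-0.417553) = 0.671151
t=0.700000, y=0.671151:
  k1 = f(0.700000, 0.671151) = -0.255125
  k2 = f(0.875000, 0.626504) = -0.071972
  y ← 0.671151 + 0.35·(-0.071972) = 0.645961
y(1.05) ≈ 0.6460

0.6460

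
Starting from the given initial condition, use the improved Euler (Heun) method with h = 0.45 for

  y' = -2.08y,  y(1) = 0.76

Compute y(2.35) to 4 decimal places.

Heun: k1 = f(x_n, y_n); k2 = f(x_n + h, y_n + h·k1); y_{n+1} = y_n + (h/2)·(k1 + k2).
x=1.000000, y=0.760000:
  k1 = f(1.000000, 0.760000) = -1.580800
  k2 = f(1.450000, 0.048640) = -0.101171
  y ← 0.760000 + (0.45/2)·(-1.580800 + (-0.101171)) = 0.381556
x=1.450000, y=0.381556:
  k1 = f(1.450000, 0.381556) = -0.793637
  k2 = f(1.900000, 0.024420) = -0.050793
  y ← 0.381556 + (0.45/2)·(-0.793637 + (-0.050793)) = 0.191560
x=1.900000, y=0.191560:
  k1 = f(1.900000, 0.191560) = -0.398444
  k2 = f(2.350000, 0.012260) = -0.025500
  y ← 0.191560 + (0.45/2)·(-0.398444 + (-0.025500)) = 0.096172
y(2.35) ≈ 0.0962

0.0962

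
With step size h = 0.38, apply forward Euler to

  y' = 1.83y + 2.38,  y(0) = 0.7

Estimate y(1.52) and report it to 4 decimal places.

Euler: y_{n+1} = y_n + h·f(x_n, y_n).
x=0.000000, y=0.700000: f=3.661000 → y ← 0.700000 + 0.38·3.661000 = 2.091180
x=0.380000, y=2.091180: f=6.206859 → y ← 2.091180 + 0.38·6.206859 = 4.449787
x=0.760000, y=4.449787: f=10.523109 → y ← 4.449787 + 0.38·10.523109 = 8.448568
x=1.140000, y=8.448568: f=17.840880 → y ← 8.448568 + 0.38·17.840880 = 15.228102
y(1.52) ≈ 15.2281

15.2281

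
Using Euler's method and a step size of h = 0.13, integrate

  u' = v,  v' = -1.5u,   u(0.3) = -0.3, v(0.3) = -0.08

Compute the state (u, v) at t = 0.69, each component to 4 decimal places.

Euler on (u,v): u_{n+1} = u_n + h·u', v_{n+1} = v_n + h·v'.
0.300000: (-0.300000, -0.080000); f=(-0.080000, 0.450000) → (-0.310400, -0.021500)
0.430000: (-0.310400, -0.021500); f=(-0.021500, 0.465600) → (-0.313195, 0.039028)
0.560000: (-0.313195, 0.039028); f=(0.039028, 0.469793) → (-0.308121, 0.100101)
(u(0.69), v(0.69)) ≈ (-0.3081, 0.1001)

-0.3081, 0.1001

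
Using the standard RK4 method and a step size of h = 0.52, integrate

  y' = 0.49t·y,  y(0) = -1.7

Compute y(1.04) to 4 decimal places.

RK4: k1 = f(t_n, y_n); k2 = f(t_n + h/2, y_n + (h/2)·k1); k3 = f(t_n + h/2, y_n + (h/2)·k2); k4 = f(t_n + h, y_n + h·k3); y_{n+1} = y_n + (h/6)·(k1 + 2k2 + 2k3 + k4).
t=0.000000, y=-1.700000:
  k1 = f(0.000000, -1.700000) = 0.000000
  k2 = f(0.260000, -1.700000) = -0.216580
  k3 = f(0.260000, -1.756311) = -0.223754
  k4 = f(0.520000, -1.816352) = -0.462807
  y ← -1.700000 + (0.52/6)·(k1 + 2k2 + 2k3 + k4) = -1.816434
t=0.520000, y=-1.816434:
  k1 = f(0.520000, -1.816434) = -0.462827
  k2 = f(0.780000, -1.936770) = -0.740233
  k3 = f(0.780000, -2.008895) = -0.767800
  k4 = f(1.040000, -2.215690) = -1.129116
  y ← -1.816434 + (0.52/6)·(k1 + 2k2 + 2k3 + k4) = -2.215795
y(1.04) ≈ -2.2158

-2.2158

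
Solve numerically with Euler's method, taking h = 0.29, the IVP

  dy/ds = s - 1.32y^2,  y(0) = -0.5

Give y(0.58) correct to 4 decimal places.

-0.6474

Euler: y_{n+1} = y_n + h·f(s_n, y_n).
s=0.000000, y=-0.500000: f=-0.330000 → y ← -0.500000 + 0.29·(-0.330000) = -0.595700
s=0.290000, y=-0.595700: f=-0.178413 → y ← -0.595700 + 0.29·(-0.178413) = -0.647440
y(0.58) ≈ -0.6474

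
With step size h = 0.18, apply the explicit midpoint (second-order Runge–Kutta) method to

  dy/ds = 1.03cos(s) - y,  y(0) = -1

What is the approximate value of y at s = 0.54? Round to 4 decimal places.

-0.1802

Midpoint: k1 = f(s_n, y_n); k2 = f(s_n + h/2, y_n + (h/2)·k1); y_{n+1} = y_n + h·k2.
s=0.000000, y=-1.000000:
  k1 = f(0.000000, -1.000000) = 2.030000
  k2 = f(0.090000, -0.817300) = 1.843131
  y ← -1.000000 + 0.18·1.843131 = -0.668236
s=0.180000, y=-0.668236:
  k1 = f(0.180000, -0.668236) = 1.681595
  k2 = f(0.270000, -0.516893) = 1.509577
  y ← -0.668236 + 0.18·1.509577 = -0.396513
s=0.360000, y=-0.396513:
  k1 = f(0.360000, -0.396513) = 1.360486
  k2 = f(0.450000, -0.274069) = 1.201529
  y ← -0.396513 + 0.18·1.201529 = -0.180237
y(0.54) ≈ -0.1802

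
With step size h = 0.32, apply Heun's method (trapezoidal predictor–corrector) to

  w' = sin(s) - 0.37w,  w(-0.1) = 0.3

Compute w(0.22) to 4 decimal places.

0.2874

Heun: k1 = f(s_n, w_n); k2 = f(s_n + h, w_n + h·k1); w_{n+1} = w_n + (h/2)·(k1 + k2).
s=-0.100000, w=0.300000:
  k1 = f(-0.100000, 0.300000) = -0.210833
  k2 = f(0.220000, 0.232533) = 0.132192
  w ← 0.300000 + (0.32/2)·(-0.210833 + 0.132192) = 0.287417
w(0.22) ≈ 0.2874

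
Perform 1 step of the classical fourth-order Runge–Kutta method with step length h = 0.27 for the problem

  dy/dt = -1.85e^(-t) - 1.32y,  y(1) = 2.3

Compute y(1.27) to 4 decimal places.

1.4762

RK4: k1 = f(t_n, y_n); k2 = f(t_n + h/2, y_n + (h/2)·k1); k3 = f(t_n + h/2, y_n + (h/2)·k2); k4 = f(t_n + h, y_n + h·k3); y_{n+1} = y_n + (h/6)·(k1 + 2k2 + 2k3 + k4).
t=1.000000, y=2.300000:
  k1 = f(1.000000, 2.300000) = -3.716577
  k2 = f(1.135000, 1.798262) = -2.968337
  k3 = f(1.135000, 1.899275) = -3.101673
  k4 = f(1.270000, 1.462548) = -2.450102
  y ← 2.300000 + (0.27/6)·(k1 + 2k2 + 2k3 + k4) = 1.476199
y(1.27) ≈ 1.4762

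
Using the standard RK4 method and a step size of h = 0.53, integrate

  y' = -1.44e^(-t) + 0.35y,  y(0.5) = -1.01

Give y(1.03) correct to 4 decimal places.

-1.6139

RK4: k1 = f(t_n, y_n); k2 = f(t_n + h/2, y_n + (h/2)·k1); k3 = f(t_n + h/2, y_n + (h/2)·k2); k4 = f(t_n + h, y_n + h·k3); y_{n+1} = y_n + (h/6)·(k1 + 2k2 + 2k3 + k4).
t=0.500000, y=-1.010000:
  k1 = f(0.500000, -1.010000) = -1.226904
  k2 = f(0.765000, -1.335130) = -1.137376
  k3 = f(0.765000, -1.311405) = -1.129073
  k4 = f(1.030000, -1.608408) = -1.077033
  y ← -1.010000 + (0.53/6)·(k1 + 2k2 + 2k3 + k4) = -1.613920
y(1.03) ≈ -1.6139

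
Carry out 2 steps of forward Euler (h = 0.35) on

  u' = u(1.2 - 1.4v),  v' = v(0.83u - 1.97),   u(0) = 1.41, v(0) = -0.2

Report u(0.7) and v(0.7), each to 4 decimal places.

Euler on (u,v): u_{n+1} = u_n + h·u', v_{n+1} = v_n + h·v'.
0.000000: (1.410000, -0.200000); f=(2.086800, 0.159940) → (2.140380, -0.144021)
0.350000: (2.140380, -0.144021); f=(3.000020, 0.027866) → (3.190387, -0.134268)
(u(0.7), v(0.7)) ≈ (3.1904, -0.1343)

3.1904, -0.1343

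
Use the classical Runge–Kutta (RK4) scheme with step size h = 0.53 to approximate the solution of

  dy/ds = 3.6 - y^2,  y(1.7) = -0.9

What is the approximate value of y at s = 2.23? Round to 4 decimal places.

RK4: k1 = f(s_n, y_n); k2 = f(s_n + h/2, y_n + (h/2)·k1); k3 = f(s_n + h/2, y_n + (h/2)·k2); k4 = f(s_n + h, y_n + h·k3); y_{n+1} = y_n + (h/6)·(k1 + 2k2 + 2k3 + k4).
s=1.700000, y=-0.900000:
  k1 = f(1.700000, -0.900000) = 2.790000
  k2 = f(1.965000, -0.160650) = 3.574192
  k3 = f(1.965000, 0.047161) = 3.597776
  k4 = f(2.230000, 1.006821) = 2.586311
  y ← -0.900000 + (0.53/6)·(k1 + 2k2 + 2k3 + k4) = 0.841955
y(2.23) ≈ 0.8420

0.8420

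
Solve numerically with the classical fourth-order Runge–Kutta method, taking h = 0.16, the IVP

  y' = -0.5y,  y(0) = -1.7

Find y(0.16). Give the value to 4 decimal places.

RK4: k1 = f(t_n, y_n); k2 = f(t_n + h/2, y_n + (h/2)·k1); k3 = f(t_n + h/2, y_n + (h/2)·k2); k4 = f(t_n + h, y_n + h·k3); y_{n+1} = y_n + (h/6)·(k1 + 2k2 + 2k3 + k4).
t=0.000000, y=-1.700000:
  k1 = f(0.000000, -1.700000) = 0.850000
  k2 = f(0.080000, -1.632000) = 0.816000
  k3 = f(0.080000, -1.634720) = 0.817360
  k4 = f(0.160000, -1.569222) = 0.784611
  y ← -1.700000 + (0.16/6)·(k1 + 2k2 + 2k3 + k4) = -1.569298
y(0.16) ≈ -1.5693

-1.5693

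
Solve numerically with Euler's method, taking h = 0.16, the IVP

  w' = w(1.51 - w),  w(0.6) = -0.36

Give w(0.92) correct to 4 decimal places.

-0.6157

Euler: w_{n+1} = w_n + h·f(s_n, w_n).
s=0.600000, w=-0.360000: f=-0.673200 → w ← -0.360000 + 0.16·(-0.673200) = -0.467712
s=0.760000, w=-0.467712: f=-0.925000 → w ← -0.467712 + 0.16·(-0.925000) = -0.615712
w(0.92) ≈ -0.6157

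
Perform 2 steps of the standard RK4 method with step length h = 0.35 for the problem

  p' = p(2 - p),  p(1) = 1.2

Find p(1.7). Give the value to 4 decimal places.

1.7174

RK4: k1 = f(t_n, p_n); k2 = f(t_n + h/2, p_n + (h/2)·k1); k3 = f(t_n + h/2, p_n + (h/2)·k2); k4 = f(t_n + h, p_n + h·k3); p_{n+1} = p_n + (h/6)·(k1 + 2k2 + 2k3 + k4).
t=1.000000, p=1.200000:
  k1 = f(1.000000, 1.200000) = 0.960000
  k2 = f(1.175000, 1.368000) = 0.864576
  k3 = f(1.175000, 1.351301) = 0.876588
  k4 = f(1.350000, 1.506806) = 0.743148
  p ← 1.200000 + (0.35/6)·(k1 + 2k2 + 2k3 + k4) = 1.502486
t=1.350000, p=1.502486:
  k1 = f(1.350000, 1.502486) = 0.747508
  k2 = f(1.525000, 1.633300) = 0.598931
  k3 = f(1.525000, 1.607299) = 0.631188
  k4 = f(1.700000, 1.723402) = 0.476690
  p ← 1.502486 + (0.35/6)·(k1 + 2k2 + 2k3 + k4) = 1.717411
p(1.7) ≈ 1.7174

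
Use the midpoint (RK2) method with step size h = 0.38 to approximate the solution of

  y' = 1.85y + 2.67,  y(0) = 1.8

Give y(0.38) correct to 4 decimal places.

Midpoint: k1 = f(t_n, y_n); k2 = f(t_n + h/2, y_n + (h/2)·k1); y_{n+1} = y_n + h·k2.
t=0.000000, y=1.800000:
  k1 = f(0.000000, 1.800000) = 6.000000
  k2 = f(0.190000, 2.940000) = 8.109000
  y ← 1.800000 + 0.38·8.109000 = 4.881420
y(0.38) ≈ 4.8814

4.8814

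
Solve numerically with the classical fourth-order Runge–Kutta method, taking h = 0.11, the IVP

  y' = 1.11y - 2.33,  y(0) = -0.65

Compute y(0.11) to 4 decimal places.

RK4: k1 = f(s_n, y_n); k2 = f(s_n + h/2, y_n + (h/2)·k1); k3 = f(s_n + h/2, y_n + (h/2)·k2); k4 = f(s_n + h, y_n + h·k3); y_{n+1} = y_n + (h/6)·(k1 + 2k2 + 2k3 + k4).
s=0.000000, y=-0.650000:
  k1 = f(0.000000, -0.650000) = -3.051500
  k2 = f(0.055000, -0.817833) = -3.237794
  k3 = f(0.055000, -0.828079) = -3.249167
  k4 = f(0.110000, -1.007408) = -3.448223
  y ← -0.650000 + (0.11/6)·(k1 + 2k2 + 2k3 + k4) = -1.007017
y(0.11) ≈ -1.0070

-1.0070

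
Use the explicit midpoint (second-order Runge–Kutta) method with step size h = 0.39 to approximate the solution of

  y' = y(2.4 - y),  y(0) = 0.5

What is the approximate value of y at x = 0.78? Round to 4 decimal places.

Midpoint: k1 = f(x_n, y_n); k2 = f(x_n + h/2, y_n + (h/2)·k1); y_{n+1} = y_n + h·k2.
x=0.000000, y=0.500000:
  k1 = f(0.000000, 0.500000) = 0.950000
  k2 = f(0.195000, 0.685250) = 1.175032
  y ← 0.500000 + 0.39·1.175032 = 0.958263
x=0.390000, y=0.958263:
  k1 = f(0.390000, 0.958263) = 1.381563
  k2 = f(0.585000, 1.227667) = 1.439235
  y ← 0.958263 + 0.39·1.439235 = 1.519564
y(0.78) ≈ 1.5196

1.5196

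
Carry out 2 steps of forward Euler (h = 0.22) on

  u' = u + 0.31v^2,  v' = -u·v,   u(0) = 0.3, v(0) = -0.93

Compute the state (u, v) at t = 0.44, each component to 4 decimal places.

0.5699, -0.7874

Euler on (u,v): u_{n+1} = u_n + h·u', v_{n+1} = v_n + h·v'.
0.000000: (0.300000, -0.930000); f=(0.568119, 0.279000) → (0.424986, -0.868620)
0.220000: (0.424986, -0.868620); f=(0.658881, 0.369151) → (0.569940, -0.787407)
(u(0.44), v(0.44)) ≈ (0.5699, -0.7874)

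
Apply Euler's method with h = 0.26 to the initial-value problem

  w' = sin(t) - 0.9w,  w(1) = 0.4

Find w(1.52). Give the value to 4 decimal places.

Euler: w_{n+1} = w_n + h·f(t_n, w_n).
t=1.000000, w=0.400000: f=0.481471 → w ← 0.400000 + 0.26·0.481471 = 0.525182
t=1.260000, w=0.525182: f=0.479426 → w ← 0.525182 + 0.26·0.479426 = 0.649833
w(1.52) ≈ 0.6498

0.6498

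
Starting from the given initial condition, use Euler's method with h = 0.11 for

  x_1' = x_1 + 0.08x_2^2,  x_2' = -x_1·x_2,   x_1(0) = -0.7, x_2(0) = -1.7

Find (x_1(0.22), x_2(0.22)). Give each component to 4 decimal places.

Euler on (x_1,x_2): x_1_{n+1} = x_1_n + h·x_1', x_2_{n+1} = x_2_n + h·x_2'.
0.000000: (-0.700000, -1.700000); f=(-0.468800, -1.190000) → (-0.751568, -1.830900)
0.110000: (-0.751568, -1.830900); f=(-0.483392, -1.376046) → (-0.804741, -1.982265)
(x_1(0.22), x_2(0.22)) ≈ (-0.8047, -1.9823)

-0.8047, -1.9823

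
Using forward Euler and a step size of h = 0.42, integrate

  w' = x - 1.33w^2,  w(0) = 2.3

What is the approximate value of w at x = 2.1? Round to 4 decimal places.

0.2689

Euler: w_{n+1} = w_n + h·f(x_n, w_n).
x=0.000000, w=2.300000: f=-7.035700 → w ← 2.300000 + 0.42·(-7.035700) = -0.654994
x=0.420000, w=-0.654994: f=-0.150593 → w ← -0.654994 + 0.42·(-0.150593) = -0.718243
x=0.840000, w=-0.718243: f=0.153889 → w ← -0.718243 + 0.42·0.153889 = -0.653610
x=1.260000, w=-0.653610: f=0.691817 → w ← -0.653610 + 0.42·0.691817 = -0.363047
x=1.680000, w=-0.363047: f=1.504702 → w ← -0.363047 + 0.42·1.504702 = 0.268928
w(2.1) ≈ 0.2689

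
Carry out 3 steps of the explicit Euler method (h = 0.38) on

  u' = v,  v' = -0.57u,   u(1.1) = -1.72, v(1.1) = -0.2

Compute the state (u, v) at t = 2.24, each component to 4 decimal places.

-1.5170, 0.9364

Euler on (u,v): u_{n+1} = u_n + h·u', v_{n+1} = v_n + h·v'.
1.100000: (-1.720000, -0.200000); f=(-0.200000, 0.980400) → (-1.796000, 0.172552)
1.480000: (-1.796000, 0.172552); f=(0.172552, 1.023720) → (-1.730430, 0.561566)
1.860000: (-1.730430, 0.561566); f=(0.561566, 0.986345) → (-1.517035, 0.936377)
(u(2.24), v(2.24)) ≈ (-1.5170, 0.9364)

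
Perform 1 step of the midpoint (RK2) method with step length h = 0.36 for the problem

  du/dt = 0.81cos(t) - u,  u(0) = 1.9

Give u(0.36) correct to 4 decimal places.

1.5735

Midpoint: k1 = f(t_n, u_n); k2 = f(t_n + h/2, u_n + (h/2)·k1); u_{n+1} = u_n + h·k2.
t=0.000000, u=1.900000:
  k1 = f(0.000000, 1.900000) = -1.090000
  k2 = f(0.180000, 1.703800) = -0.906887
  u ← 1.900000 + 0.36·(-0.906887) = 1.573521
u(0.36) ≈ 1.5735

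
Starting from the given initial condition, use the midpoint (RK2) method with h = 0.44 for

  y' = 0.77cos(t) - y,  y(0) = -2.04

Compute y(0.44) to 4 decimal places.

Midpoint: k1 = f(t_n, y_n); k2 = f(t_n + h/2, y_n + (h/2)·k1); y_{n+1} = y_n + h·k2.
t=0.000000, y=-2.040000:
  k1 = f(0.000000, -2.040000) = 2.810000
  k2 = f(0.220000, -1.421800) = 2.173241
  y ← -2.040000 + 0.44·2.173241 = -1.083774
y(0.44) ≈ -1.0838

-1.0838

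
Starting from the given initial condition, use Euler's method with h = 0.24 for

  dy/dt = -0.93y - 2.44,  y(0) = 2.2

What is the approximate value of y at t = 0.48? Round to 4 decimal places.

Euler: y_{n+1} = y_n + h·f(t_n, y_n).
t=0.000000, y=2.200000: f=-4.486000 → y ← 2.200000 + 0.24·(-4.486000) = 1.123360
t=0.240000, y=1.123360: f=-3.484725 → y ← 1.123360 + 0.24·(-3.484725) = 0.287026
y(0.48) ≈ 0.2870

0.2870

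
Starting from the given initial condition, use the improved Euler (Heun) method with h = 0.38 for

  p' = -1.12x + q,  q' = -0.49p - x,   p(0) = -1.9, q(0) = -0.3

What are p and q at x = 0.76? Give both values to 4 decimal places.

-2.2289, 0.1685

Heun on (p,q): k1 = f(x_n, state_n); k2 = f(x_n + h, state_n + h·k1); state_{n+1} = state_n + (h/2)·(k1 + k2).
0.000000: (-1.900000, -0.300000)
  k1 = (-0.300000, 0.931000)
  predictor → (-2.014000, 0.053780)
  k2 = (-0.371820, 0.606860)
  → (-2.027646, -0.007807)
0.380000: (-2.027646, -0.007807)
  k1 = (-0.433407, 0.613546)
  predictor → (-2.192340, 0.225341)
  k2 = (-0.625859, 0.314247)
  → (-2.228906, 0.168474)
(p(0.76), q(0.76)) ≈ (-2.2289, 0.1685)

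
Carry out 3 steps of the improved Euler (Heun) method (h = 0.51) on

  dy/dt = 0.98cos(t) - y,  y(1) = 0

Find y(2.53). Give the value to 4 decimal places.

-0.2892

Heun: k1 = f(t_n, y_n); k2 = f(t_n + h, y_n + h·k1); y_{n+1} = y_n + (h/2)·(k1 + k2).
t=1.000000, y=0.000000:
  k1 = f(1.000000, 0.000000) = 0.529496
  k2 = f(1.510000, 0.270043) = -0.210499
  y ← 0.000000 + (0.51/2)·(0.529496 + (-0.210499)) = 0.081344
t=1.510000, y=0.081344:
  k1 = f(1.510000, 0.081344) = -0.021800
  k2 = f(2.020000, 0.070226) = -0.495789
  y ← 0.081344 + (0.51/2)·(-0.021800 + (-0.495789)) = -0.050641
t=2.020000, y=-0.050641:
  k1 = f(2.020000, -0.050641) = -0.374922
  k2 = f(2.530000, -0.241852) = -0.560508
  y ← -0.050641 + (0.51/2)·(-0.374922 + (-0.560508)) = -0.289176
y(2.53) ≈ -0.2892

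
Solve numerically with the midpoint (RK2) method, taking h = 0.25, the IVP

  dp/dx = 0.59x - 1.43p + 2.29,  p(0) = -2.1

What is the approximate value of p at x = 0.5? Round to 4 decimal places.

Midpoint: k1 = f(x_n, p_n); k2 = f(x_n + h/2, p_n + (h/2)·k1); p_{n+1} = p_n + h·k2.
x=0.000000, p=-2.100000:
  k1 = f(0.000000, -2.100000) = 5.293000
  k2 = f(0.125000, -1.438375) = 4.420626
  p ← -2.100000 + 0.25·4.420626 = -0.994843
x=0.250000, p=-0.994843:
  k1 = f(0.250000, -0.994843) = 3.860126
  k2 = f(0.375000, -0.512328) = 3.243879
  p ← -0.994843 + 0.25·3.243879 = -0.183874
p(0.5) ≈ -0.1839

-0.1839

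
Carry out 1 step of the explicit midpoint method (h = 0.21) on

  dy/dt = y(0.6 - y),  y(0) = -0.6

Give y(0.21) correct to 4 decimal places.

-0.7810

Midpoint: k1 = f(t_n, y_n); k2 = f(t_n + h/2, y_n + (h/2)·k1); y_{n+1} = y_n + h·k2.
t=0.000000, y=-0.600000:
  k1 = f(0.000000, -0.600000) = -0.720000
  k2 = f(0.105000, -0.675600) = -0.861795
  y ← -0.600000 + 0.21·(-0.861795) = -0.780977
y(0.21) ≈ -0.7810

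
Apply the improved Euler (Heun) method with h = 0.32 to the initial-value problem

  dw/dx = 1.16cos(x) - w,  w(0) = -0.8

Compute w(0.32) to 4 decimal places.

Heun: k1 = f(x_n, w_n); k2 = f(x_n + h, w_n + h·k1); w_{n+1} = w_n + (h/2)·(k1 + k2).
x=0.000000, w=-0.800000:
  k1 = f(0.000000, -0.800000) = 1.960000
  k2 = f(0.320000, -0.172800) = 1.273913
  w ← -0.800000 + (0.32/2)·(1.960000 + 1.273913) = -0.282574
w(0.32) ≈ -0.2826

-0.2826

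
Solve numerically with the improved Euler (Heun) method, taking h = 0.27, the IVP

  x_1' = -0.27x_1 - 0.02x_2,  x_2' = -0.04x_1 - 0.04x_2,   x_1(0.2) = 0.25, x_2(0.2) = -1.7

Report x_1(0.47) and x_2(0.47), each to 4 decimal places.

0.2412, -1.6844

Heun on (x_1,x_2): k1 = f(s_n, state_n); k2 = f(s_n + h, state_n + h·k1); state_{n+1} = state_n + (h/2)·(k1 + k2).
0.200000: (0.250000, -1.700000)
  k1 = (-0.033500, 0.058000)
  predictor → (0.240955, -1.684340)
  k2 = (-0.031371, 0.057735)
  → (0.241242, -1.684376)
(x_1(0.47), x_2(0.47)) ≈ (0.2412, -1.6844)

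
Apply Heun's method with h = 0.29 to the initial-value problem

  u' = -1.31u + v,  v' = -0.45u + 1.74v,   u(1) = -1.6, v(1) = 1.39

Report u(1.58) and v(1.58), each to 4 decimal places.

0.3220, 4.0642

Heun on (u,v): k1 = f(t_n, state_n); k2 = f(t_n + h, state_n + h·k1); state_{n+1} = state_n + (h/2)·(k1 + k2).
1.000000: (-1.600000, 1.390000)
  k1 = (3.486000, 3.138600)
  predictor → (-0.589060, 2.300194)
  k2 = (3.071863, 4.267415)
  → (-0.649110, 2.463872)
1.290000: (-0.649110, 2.463872)
  k1 = (3.314206, 4.579237)
  predictor → (0.312010, 3.791851)
  k2 = (3.383118, 6.457416)
  → (0.322002, 4.064187)
(u(1.58), v(1.58)) ≈ (0.3220, 4.0642)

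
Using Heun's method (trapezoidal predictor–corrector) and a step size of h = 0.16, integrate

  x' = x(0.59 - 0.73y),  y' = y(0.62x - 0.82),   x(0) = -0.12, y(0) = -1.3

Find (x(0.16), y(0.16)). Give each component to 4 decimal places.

Heun on (x,y): k1 = f(s_n, state_n); k2 = f(s_n + h, state_n + h·k1); state_{n+1} = state_n + (h/2)·(k1 + k2).
0.000000: (-0.120000, -1.300000)
  k1 = (-0.184680, 1.162720)
  predictor → (-0.149549, -1.113965)
  k2 = (-0.209846, 1.016738)
  → (-0.151562, -1.125643)
(x(0.16), y(0.16)) ≈ (-0.1516, -1.1256)

-0.1516, -1.1256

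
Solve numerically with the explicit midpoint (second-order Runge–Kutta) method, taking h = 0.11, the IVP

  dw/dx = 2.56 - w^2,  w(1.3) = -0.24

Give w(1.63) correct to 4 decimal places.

Midpoint: k1 = f(x_n, w_n); k2 = f(x_n + h/2, w_n + (h/2)·k1); w_{n+1} = w_n + h·k2.
x=1.300000, w=-0.240000:
  k1 = f(1.300000, -0.240000) = 2.502400
  k2 = f(1.355000, -0.102368) = 2.549521
  w ← -0.240000 + 0.11·2.549521 = 0.040447
x=1.410000, w=0.040447:
  k1 = f(1.410000, 0.040447) = 2.558364
  k2 = f(1.465000, 0.181157) = 2.527182
  w ← 0.040447 + 0.11·2.527182 = 0.318437
x=1.520000, w=0.318437:
  k1 = f(1.520000, 0.318437) = 2.458598
  k2 = f(1.575000, 0.453660) = 2.354192
  w ← 0.318437 + 0.11·2.354192 = 0.577398
w(1.63) ≈ 0.5774

0.5774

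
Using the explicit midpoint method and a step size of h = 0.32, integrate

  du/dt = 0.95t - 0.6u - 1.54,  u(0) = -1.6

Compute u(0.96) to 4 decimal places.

Midpoint: k1 = f(t_n, u_n); k2 = f(t_n + h/2, u_n + (h/2)·k1); u_{n+1} = u_n + h·k2.
t=0.000000, u=-1.600000:
  k1 = f(0.000000, -1.600000) = -0.580000
  k2 = f(0.160000, -1.692800) = -0.372320
  u ← -1.600000 + 0.32·(-0.372320) = -1.719142
t=0.320000, u=-1.719142:
  k1 = f(0.320000, -1.719142) = -0.204515
  k2 = f(0.480000, -1.751865) = -0.032881
  u ← -1.719142 + 0.32·(-0.032881) = -1.729664
t=0.640000, u=-1.729664:
  k1 = f(0.640000, -1.729664) = 0.105799
  k2 = f(0.800000, -1.712737) = 0.247642
  u ← -1.729664 + 0.32·0.247642 = -1.650419
u(0.96) ≈ -1.6504

-1.6504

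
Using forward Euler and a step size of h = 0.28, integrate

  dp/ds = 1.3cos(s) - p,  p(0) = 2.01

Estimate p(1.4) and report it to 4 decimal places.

1.1107

Euler: p_{n+1} = p_n + h·f(s_n, p_n).
s=0.000000, p=2.010000: f=-0.710000 → p ← 2.010000 + 0.28·(-0.710000) = 1.811200
s=0.280000, p=1.811200: f=-0.561828 → p ← 1.811200 + 0.28·(-0.561828) = 1.653888
s=0.560000, p=1.653888: f=-0.552457 → p ← 1.653888 + 0.28·(-0.552457) = 1.499200
s=0.840000, p=1.499200: f=-0.631499 → p ← 1.499200 + 0.28·(-0.631499) = 1.322381
s=1.120000, p=1.322381: f=-0.755994 → p ← 1.322381 + 0.28·(-0.755994) = 1.110703
p(1.4) ≈ 1.1107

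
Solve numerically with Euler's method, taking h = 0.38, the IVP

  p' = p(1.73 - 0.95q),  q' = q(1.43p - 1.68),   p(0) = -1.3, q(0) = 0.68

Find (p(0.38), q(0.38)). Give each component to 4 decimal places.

-1.8355, -0.2345

Euler on (p,q): p_{n+1} = p_n + h·p', q_{n+1} = q_n + h·q'.
0.000000: (-1.300000, 0.680000); f=(-1.409200, -2.406520) → (-1.835496, -0.234478)
(p(0.38), q(0.38)) ≈ (-1.8355, -0.2345)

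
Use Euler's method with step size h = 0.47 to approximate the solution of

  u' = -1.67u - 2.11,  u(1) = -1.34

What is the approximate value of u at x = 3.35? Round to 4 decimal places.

-1.2635

Euler: u_{n+1} = u_n + h·f(x_n, u_n).
x=1.000000, u=-1.340000: f=0.127800 → u ← -1.340000 + 0.47·0.127800 = -1.279934
x=1.470000, u=-1.279934: f=0.027490 → u ← -1.279934 + 0.47·0.027490 = -1.267014
x=1.940000, u=-1.267014: f=0.005913 → u ← -1.267014 + 0.47·0.005913 = -1.264235
x=2.410000, u=-1.264235: f=0.001272 → u ← -1.264235 + 0.47·0.001272 = -1.263637
x=2.880000, u=-1.263637: f=0.000274 → u ← -1.263637 + 0.47·0.000274 = -1.263508
u(3.35) ≈ -1.2635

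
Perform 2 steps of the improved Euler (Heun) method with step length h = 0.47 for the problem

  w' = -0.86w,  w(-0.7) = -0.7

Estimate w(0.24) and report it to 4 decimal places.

Heun: k1 = f(x_n, w_n); k2 = f(x_n + h, w_n + h·k1); w_{n+1} = w_n + (h/2)·(k1 + k2).
x=-0.700000, w=-0.700000:
  k1 = f(-0.700000, -0.700000) = 0.602000
  k2 = f(-0.230000, -0.417060) = 0.358672
  w ← -0.700000 + (0.47/2)·(0.602000 + 0.358672) = -0.474242
x=-0.230000, w=-0.474242:
  k1 = f(-0.230000, -0.474242) = 0.407848
  k2 = f(0.240000, -0.282553) = 0.242996
  w ← -0.474242 + (0.47/2)·(0.407848 + 0.242996) = -0.321294
w(0.24) ≈ -0.3213

-0.3213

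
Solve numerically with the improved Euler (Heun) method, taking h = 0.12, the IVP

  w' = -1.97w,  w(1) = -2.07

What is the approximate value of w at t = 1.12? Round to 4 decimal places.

Heun: k1 = f(t_n, w_n); k2 = f(t_n + h, w_n + h·k1); w_{n+1} = w_n + (h/2)·(k1 + k2).
t=1.000000, w=-2.070000:
  k1 = f(1.000000, -2.070000) = 4.077900
  k2 = f(1.120000, -1.580652) = 3.113884
  w ← -2.070000 + (0.12/2)·(4.077900 + 3.113884) = -1.638493
w(1.12) ≈ -1.6385

-1.6385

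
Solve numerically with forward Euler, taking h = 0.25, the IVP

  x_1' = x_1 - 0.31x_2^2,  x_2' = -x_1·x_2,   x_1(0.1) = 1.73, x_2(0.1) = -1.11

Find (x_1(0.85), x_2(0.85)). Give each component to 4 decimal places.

3.1841, -0.1101

Euler on (x_1,x_2): x_1_{n+1} = x_1_n + h·x_1', x_2_{n+1} = x_2_n + h·x_2'.
0.100000: (1.730000, -1.110000); f=(1.348049, 1.920300) → (2.067012, -0.629925)
0.350000: (2.067012, -0.629925); f=(1.944003, 1.302063) → (2.553013, -0.304409)
0.600000: (2.553013, -0.304409); f=(2.524287, 0.777161) → (3.184085, -0.110119)
(x_1(0.85), x_2(0.85)) ≈ (3.1841, -0.1101)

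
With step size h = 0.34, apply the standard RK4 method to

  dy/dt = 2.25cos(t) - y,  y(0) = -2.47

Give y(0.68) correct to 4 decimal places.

RK4: k1 = f(t_n, y_n); k2 = f(t_n + h/2, y_n + (h/2)·k1); k3 = f(t_n + h/2, y_n + (h/2)·k2); k4 = f(t_n + h, y_n + h·k3); y_{n+1} = y_n + (h/6)·(k1 + 2k2 + 2k3 + k4).
t=0.000000, y=-2.470000:
  k1 = f(0.000000, -2.470000) = 4.720000
  k2 = f(0.170000, -1.667600) = 3.885166
  k3 = f(0.170000, -1.809522) = 4.027088
  k4 = f(0.340000, -1.100790) = 3.221988
  y ← -2.470000 + (0.34/6)·(k1 + 2k2 + 2k3 + k4) = -1.123232
t=0.340000, y=-1.123232:
  k1 = f(0.340000, -1.123232) = 3.244430
  k2 = f(0.510000, -0.571679) = 2.535354
  k3 = f(0.510000, -0.692222) = 2.655897
  k4 = f(0.680000, -0.220227) = 1.969766
  y ← -1.123232 + (0.34/6)·(k1 + 2k2 + 2k3 + k4) = -0.239419
y(0.68) ≈ -0.2394

-0.2394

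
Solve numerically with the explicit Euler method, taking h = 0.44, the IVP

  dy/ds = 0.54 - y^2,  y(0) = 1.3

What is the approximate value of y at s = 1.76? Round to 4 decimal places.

0.7372

Euler: y_{n+1} = y_n + h·f(s_n, y_n).
s=0.000000, y=1.300000: f=-1.150000 → y ← 1.300000 + 0.44·(-1.150000) = 0.794000
s=0.440000, y=0.794000: f=-0.090436 → y ← 0.794000 + 0.44·(-0.090436) = 0.754208
s=0.880000, y=0.754208: f=-0.028830 → y ← 0.754208 + 0.44·(-0.028830) = 0.741523
s=1.320000, y=0.741523: f=-0.009856 → y ← 0.741523 + 0.44·(-0.009856) = 0.737186
y(1.76) ≈ 0.7372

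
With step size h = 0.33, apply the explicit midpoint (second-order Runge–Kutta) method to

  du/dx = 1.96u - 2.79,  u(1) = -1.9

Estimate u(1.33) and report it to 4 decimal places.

Midpoint: k1 = f(x_n, u_n); k2 = f(x_n + h/2, u_n + (h/2)·k1); u_{n+1} = u_n + h·k2.
x=1.000000, u=-1.900000:
  k1 = f(1.000000, -1.900000) = -6.514000
  k2 = f(1.165000, -2.974810) = -8.620628
  u ← -1.900000 + 0.33·(-8.620628) = -4.744807
u(1.33) ≈ -4.7448

-4.7448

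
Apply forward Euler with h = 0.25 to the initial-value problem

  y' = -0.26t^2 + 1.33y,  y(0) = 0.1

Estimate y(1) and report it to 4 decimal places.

0.2498

Euler: y_{n+1} = y_n + h·f(t_n, y_n).
t=0.000000, y=0.100000: f=0.133000 → y ← 0.100000 + 0.25·0.133000 = 0.133250
t=0.250000, y=0.133250: f=0.160973 → y ← 0.133250 + 0.25·0.160973 = 0.173493
t=0.500000, y=0.173493: f=0.165746 → y ← 0.173493 + 0.25·0.165746 = 0.214930
t=0.750000, y=0.214930: f=0.139606 → y ← 0.214930 + 0.25·0.139606 = 0.249831
y(1) ≈ 0.2498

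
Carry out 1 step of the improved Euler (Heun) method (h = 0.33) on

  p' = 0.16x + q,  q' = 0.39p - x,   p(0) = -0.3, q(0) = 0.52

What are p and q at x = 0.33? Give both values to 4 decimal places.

Heun on (p,q): k1 = f(x_n, state_n); k2 = f(x_n + h, state_n + h·k1); state_{n+1} = state_n + (h/2)·(k1 + k2).
0.000000: (-0.300000, 0.520000)
  k1 = (0.520000, -0.117000)
  predictor → (-0.128400, 0.481390)
  k2 = (0.534190, -0.380076)
  → (-0.126059, 0.437982)
(p(0.33), q(0.33)) ≈ (-0.1261, 0.4380)

-0.1261, 0.4380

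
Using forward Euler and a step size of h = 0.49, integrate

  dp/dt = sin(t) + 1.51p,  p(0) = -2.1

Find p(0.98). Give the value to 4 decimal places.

-6.1266

Euler: p_{n+1} = p_n + h·f(t_n, p_n).
t=0.000000, p=-2.100000: f=-3.171000 → p ← -2.100000 + 0.49·(-3.171000) = -3.653790
t=0.490000, p=-3.653790: f=-5.046597 → p ← -3.653790 + 0.49·(-5.046597) = -6.126623
p(0.98) ≈ -6.1266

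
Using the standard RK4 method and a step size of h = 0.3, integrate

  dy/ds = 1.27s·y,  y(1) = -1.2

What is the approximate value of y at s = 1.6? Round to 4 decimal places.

-3.2301

RK4: k1 = f(s_n, y_n); k2 = f(s_n + h/2, y_n + (h/2)·k1); k3 = f(s_n + h/2, y_n + (h/2)·k2); k4 = f(s_n + h, y_n + h·k3); y_{n+1} = y_n + (h/6)·(k1 + 2k2 + 2k3 + k4).
s=1.000000, y=-1.200000:
  k1 = f(1.000000, -1.200000) = -1.524000
  k2 = f(1.150000, -1.428600) = -2.086470
  k3 = f(1.150000, -1.512971) = -2.209693
  k4 = f(1.300000, -1.862908) = -3.075661
  y ← -1.200000 + (0.3/6)·(k1 + 2k2 + 2k3 + k4) = -1.859599
s=1.300000, y=-1.859599:
  k1 = f(1.300000, -1.859599) = -3.070199
  k2 = f(1.450000, -2.320129) = -4.272518
  k3 = f(1.450000, -2.500477) = -4.604629
  k4 = f(1.600000, -3.240988) = -6.585688
  y ← -1.859599 + (0.3/6)·(k1 + 2k2 + 2k3 + k4) = -3.230108
y(1.6) ≈ -3.2301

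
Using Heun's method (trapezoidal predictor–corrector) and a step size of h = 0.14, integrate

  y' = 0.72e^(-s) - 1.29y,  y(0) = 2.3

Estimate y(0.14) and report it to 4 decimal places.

Heun: k1 = f(s_n, y_n); k2 = f(s_n + h, y_n + h·k1); y_{n+1} = y_n + (h/2)·(k1 + k2).
s=0.000000, y=2.300000:
  k1 = f(0.000000, 2.300000) = -2.247000
  k2 = f(0.140000, 1.985420) = -1.935254
  y ← 2.300000 + (0.14/2)·(-2.247000 + (-1.935254)) = 2.007242
y(0.14) ≈ 2.0072

2.0072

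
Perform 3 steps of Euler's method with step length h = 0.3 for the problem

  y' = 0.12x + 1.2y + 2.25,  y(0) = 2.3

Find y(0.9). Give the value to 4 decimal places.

Euler: y_{n+1} = y_n + h·f(x_n, y_n).
x=0.000000, y=2.300000: f=5.010000 → y ← 2.300000 + 0.3·5.010000 = 3.803000
x=0.300000, y=3.803000: f=6.849600 → y ← 3.803000 + 0.3·6.849600 = 5.857880
x=0.600000, y=5.857880: f=9.351456 → y ← 5.857880 + 0.3·9.351456 = 8.663317
y(0.9) ≈ 8.6633

8.6633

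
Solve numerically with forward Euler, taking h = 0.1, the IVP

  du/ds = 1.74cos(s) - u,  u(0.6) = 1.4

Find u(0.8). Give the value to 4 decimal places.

1.3963

Euler: u_{n+1} = u_n + h·f(s_n, u_n).
s=0.600000, u=1.400000: f=0.036084 → u ← 1.400000 + 0.1·0.036084 = 1.403608
s=0.700000, u=1.403608: f=-0.072783 → u ← 1.403608 + 0.1·(-0.072783) = 1.396330
u(0.8) ≈ 1.3963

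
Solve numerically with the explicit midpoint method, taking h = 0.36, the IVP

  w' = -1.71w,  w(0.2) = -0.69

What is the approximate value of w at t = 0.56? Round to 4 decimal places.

Midpoint: k1 = f(t_n, w_n); k2 = f(t_n + h/2, w_n + (h/2)·k1); w_{n+1} = w_n + h·k2.
t=0.200000, w=-0.690000:
  k1 = f(0.200000, -0.690000) = 1.179900
  k2 = f(0.380000, -0.477618) = 0.816727
  w ← -0.690000 + 0.36·0.816727 = -0.395978
w(0.56) ≈ -0.3960

-0.3960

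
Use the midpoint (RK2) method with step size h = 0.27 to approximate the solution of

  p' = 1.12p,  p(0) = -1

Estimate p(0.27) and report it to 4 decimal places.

-1.3481

Midpoint: k1 = f(x_n, p_n); k2 = f(x_n + h/2, p_n + (h/2)·k1); p_{n+1} = p_n + h·k2.
x=0.000000, p=-1.000000:
  k1 = f(0.000000, -1.000000) = -1.120000
  k2 = f(0.135000, -1.151200) = -1.289344
  p ← -1.000000 + 0.27·(-1.289344) = -1.348123
p(0.27) ≈ -1.3481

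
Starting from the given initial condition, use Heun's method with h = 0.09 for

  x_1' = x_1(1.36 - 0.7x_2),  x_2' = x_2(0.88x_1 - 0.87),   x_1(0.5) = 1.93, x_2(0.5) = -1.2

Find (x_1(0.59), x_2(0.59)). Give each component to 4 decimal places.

2.3565, -1.3123

Heun on (x_1,x_2): k1 = f(x_n, state_n); k2 = f(x_n + h, state_n + h·k1); state_{n+1} = state_n + (h/2)·(k1 + k2).
0.500000: (1.930000, -1.200000)
  k1 = (4.246000, -0.994080)
  predictor → (2.312140, -1.289467)
  k2 = (5.231510, -1.501821)
  → (2.356488, -1.312316)
(x_1(0.59), x_2(0.59)) ≈ (2.3565, -1.3123)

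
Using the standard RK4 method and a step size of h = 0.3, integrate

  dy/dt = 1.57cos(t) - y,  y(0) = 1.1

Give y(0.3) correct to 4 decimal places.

RK4: k1 = f(t_n, y_n); k2 = f(t_n + h/2, y_n + (h/2)·k1); k3 = f(t_n + h/2, y_n + (h/2)·k2); k4 = f(t_n + h, y_n + h·k3); y_{n+1} = y_n + (h/6)·(k1 + 2k2 + 2k3 + k4).
t=0.000000, y=1.100000:
  k1 = f(0.000000, 1.100000) = 0.470000
  k2 = f(0.150000, 1.170500) = 0.381871
  k3 = f(0.150000, 1.157281) = 0.395090
  k4 = f(0.300000, 1.218527) = 0.281351
  y ← 1.100000 + (0.3/6)·(k1 + 2k2 + 2k3 + k4) = 1.215264
y(0.3) ≈ 1.2153

1.2153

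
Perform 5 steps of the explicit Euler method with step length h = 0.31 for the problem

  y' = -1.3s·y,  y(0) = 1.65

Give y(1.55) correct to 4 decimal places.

Euler: y_{n+1} = y_n + h·f(s_n, y_n).
s=0.000000, y=1.650000: f=0.000000 → y ← 1.650000 + 0.31·0.000000 = 1.650000
s=0.310000, y=1.650000: f=-0.664950 → y ← 1.650000 + 0.31·(-0.664950) = 1.443865
s=0.620000, y=1.443865: f=-1.163756 → y ← 1.443865 + 0.31·(-1.163756) = 1.083101
s=0.930000, y=1.083101: f=-1.309469 → y ← 1.083101 + 0.31·(-1.309469) = 0.677166
s=1.240000, y=0.677166: f=-1.091591 → y ← 0.677166 + 0.31·(-1.091591) = 0.338772
y(1.55) ≈ 0.3388

0.3388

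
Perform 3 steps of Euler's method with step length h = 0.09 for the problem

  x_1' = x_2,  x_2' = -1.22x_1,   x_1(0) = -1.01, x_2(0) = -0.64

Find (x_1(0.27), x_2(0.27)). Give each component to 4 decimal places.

Euler on (x_1,x_2): x_1_{n+1} = x_1_n + h·x_1', x_2_{n+1} = x_2_n + h·x_2'.
0.000000: (-1.010000, -0.640000); f=(-0.640000, 1.232200) → (-1.067600, -0.529102)
0.090000: (-1.067600, -0.529102); f=(-0.529102, 1.302472) → (-1.115219, -0.411880)
0.180000: (-1.115219, -0.411880); f=(-0.411880, 1.360567) → (-1.152288, -0.289428)
(x_1(0.27), x_2(0.27)) ≈ (-1.1523, -0.2894)

-1.1523, -0.2894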